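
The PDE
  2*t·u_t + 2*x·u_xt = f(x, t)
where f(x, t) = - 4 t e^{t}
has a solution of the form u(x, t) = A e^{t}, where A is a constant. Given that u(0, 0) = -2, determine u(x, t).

Substitute the ansatz u = A e^{t} into the left-hand side.
Derivatives of the ansatz:
  u_t = A e^{t}
  u_xt = 0
Term by term:
  2*t·u_t = 2 A t e^{t}
  2*x·u_xt = 0
So the left-hand side equals
  2 A t e^{t}
This must equal f(x, t) = - 4 t e^{t} identically.
Matching coefficients of the independent functions:
  [t e^{t}]:  2 A = -4
Solving: A = -2.
Check against the point condition:
  u(0, 0) = -2  ⟹  A = -2  ✓
Hence u(x, t) = - 2 e^{t}.

Answer: u(x, t) = - 2 e^{t}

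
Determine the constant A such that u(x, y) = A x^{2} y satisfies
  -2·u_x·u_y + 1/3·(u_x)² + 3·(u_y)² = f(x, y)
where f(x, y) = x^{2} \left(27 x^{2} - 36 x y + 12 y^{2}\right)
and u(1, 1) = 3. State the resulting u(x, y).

Substitute the ansatz u = A x^{2} y into the left-hand side.
Derivatives of the ansatz:
  u_x = 2 A x y
  u_y = A x^{2}
Term by term:
  -2·u_x·u_y = - 4 A^{2} x^{3} y
  1/3·(u_x)² = \frac{4 A^{2} x^{2} y^{2}}{3}
  3·(u_y)² = 3 A^{2} x^{4}
So the left-hand side equals
  3 A^{2} x^{4} - 4 A^{2} x^{3} y + \frac{4 A^{2} x^{2} y^{2}}{3}
This must equal f(x, y) identically; expanded, f = 27 x^{4} - 36 x^{3} y + 12 x^{2} y^{2}.
Matching coefficients of the independent functions:
  [x^{4}]:  3 A^{2} = 27
  [x^{2} y^{2}]:  \frac{4 A^{2}}{3} = 12
  [x^{3} y]:  - 4 A^{2} = -36
These equations allow (A) = (-3) or (3).
Impose the point condition(s):
  u(1, 1) = 3  ⟹  A = 3
Only A = 3 satisfies everything.
Hence u(x, y) = 3 x^{2} y.

Answer: u(x, y) = 3 x^{2} y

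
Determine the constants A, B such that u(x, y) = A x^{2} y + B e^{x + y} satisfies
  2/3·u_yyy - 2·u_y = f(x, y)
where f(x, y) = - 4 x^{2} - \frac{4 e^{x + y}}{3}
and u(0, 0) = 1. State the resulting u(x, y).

Substitute the ansatz u = A x^{2} y + B e^{x + y} into the left-hand side.
Derivatives of the ansatz:
  u_yyy = B e^{x} e^{y}
  u_y = A x^{2} + B e^{x} e^{y}
Term by term:
  2/3·u_yyy = \frac{2 B e^{x} e^{y}}{3}
  -2·u_y = - 2 A x^{2} - 2 B e^{x} e^{y}
So the left-hand side equals
  - 2 A x^{2} - \frac{4 B e^{x} e^{y}}{3}
This must equal f(x, y) identically; expanded, f = - 4 x^{2} - \frac{4 e^{x} e^{y}}{3}.
Matching coefficients of the independent functions:
  [x^{2}]:  - 2 A = -4
  [e^{x} e^{y}]:  - \frac{4 B}{3} = - \frac{4}{3}
Solving: A = 2, B = 1.
Check against the point condition:
  u(0, 0) = 1  ⟹  B = 1  ✓
Hence u(x, y) = 2 x^{2} y + e^{x + y}.

Answer: u(x, y) = 2 x^{2} y + e^{x + y}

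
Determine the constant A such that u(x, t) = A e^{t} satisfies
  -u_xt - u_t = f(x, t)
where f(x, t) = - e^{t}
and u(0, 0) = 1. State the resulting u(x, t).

Substitute the ansatz u = A e^{t} into the left-hand side.
Derivatives of the ansatz:
  u_xt = 0
  u_t = A e^{t}
Term by term:
  -u_xt = 0
  -u_t = - A e^{t}
So the left-hand side equals
  - A e^{t}
This must equal f(x, t) = - e^{t} identically.
Matching coefficients of the independent functions:
  [e^{t}]:  - A = -1
Solving: A = 1.
Check against the point condition:
  u(0, 0) = 1  ⟹  A = 1  ✓
Hence u(x, t) = e^{t}.

Answer: u(x, t) = e^{t}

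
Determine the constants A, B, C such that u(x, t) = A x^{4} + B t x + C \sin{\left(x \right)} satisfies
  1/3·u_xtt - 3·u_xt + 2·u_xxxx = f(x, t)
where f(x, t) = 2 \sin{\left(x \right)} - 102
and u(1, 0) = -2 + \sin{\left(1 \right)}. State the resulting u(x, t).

Substitute the ansatz u = A x^{4} + B t x + C \sin{\left(x \right)} into the left-hand side.
Derivatives of the ansatz:
  u_xtt = 0
  u_xt = B
  u_xxxx = 24 A + C \sin{\left(x \right)}
Term by term:
  1/3·u_xtt = 0
  -3·u_xt = - 3 B
  2·u_xxxx = 48 A + 2 C \sin{\left(x \right)}
So the left-hand side equals
  48 A - 3 B + 2 C \sin{\left(x \right)}
This must equal f(x, t) = 2 \sin{\left(x \right)} - 102 identically.
Matching coefficients of the independent functions:
  [constant term]:  48 A - 3 B = -102
  [\sin{\left(x \right)}]:  2 C = 2
These equations do not fix every constant; impose the point condition(s):
  u(1, 0) = -2 + \sin{\left(1 \right)}  ⟹  A + C \sin{\left(1 \right)} = -2 + \sin{\left(1 \right)}
Solving the combined system: A = -2, B = 2, C = 1.
Hence u(x, t) = 2 t x - 2 x^{4} + \sin{\left(x \right)}.

Answer: u(x, t) = 2 t x - 2 x^{4} + \sin{\left(x \right)}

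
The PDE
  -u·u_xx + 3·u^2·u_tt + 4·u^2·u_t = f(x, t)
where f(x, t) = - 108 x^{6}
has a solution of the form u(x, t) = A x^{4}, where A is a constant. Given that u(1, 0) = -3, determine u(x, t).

Substitute the ansatz u = A x^{4} into the left-hand side.
Derivatives of the ansatz:
  u_xx = 12 A x^{2}
  u_tt = 0
  u_t = 0
Term by term:
  -u·u_xx = - 12 A^{2} x^{6}
  3·u^2·u_tt = 0
  4·u^2·u_t = 0
So the left-hand side equals
  - 12 A^{2} x^{6}
This must equal f(x, t) = - 108 x^{6} identically.
Matching coefficients of the independent functions:
  [x^{6}]:  - 12 A^{2} = -108
These equations allow (A) = (-3) or (3).
Impose the point condition(s):
  u(1, 0) = -3  ⟹  A = -3
Only A = -3 satisfies everything.
Hence u(x, t) = - 3 x^{4}.

Answer: u(x, t) = - 3 x^{4}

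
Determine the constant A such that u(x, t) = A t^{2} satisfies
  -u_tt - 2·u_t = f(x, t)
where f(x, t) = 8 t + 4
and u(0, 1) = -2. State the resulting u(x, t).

Substitute the ansatz u = A t^{2} into the left-hand side.
Derivatives of the ansatz:
  u_tt = 2 A
  u_t = 2 A t
Term by term:
  -u_tt = - 2 A
  -2·u_t = - 4 A t
So the left-hand side equals
  - 4 A t - 2 A
This must equal f(x, t) = 8 t + 4 identically.
Matching coefficients of the independent functions:
  [constant term]:  - 2 A = 4
  [t]:  - 4 A = 8
Solving: A = -2.
Check against the point condition:
  u(0, 1) = -2  ⟹  A = -2  ✓
Hence u(x, t) = - 2 t^{2}.

Answer: u(x, t) = - 2 t^{2}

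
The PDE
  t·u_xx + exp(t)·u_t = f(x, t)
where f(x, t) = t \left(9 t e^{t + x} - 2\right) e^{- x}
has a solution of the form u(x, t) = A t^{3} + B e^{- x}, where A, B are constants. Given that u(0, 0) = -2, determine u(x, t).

Answer: u(x, t) = 3 t^{3} - 2 e^{- x}

Derivation:
Substitute the ansatz u = A t^{3} + B e^{- x} into the left-hand side.
Derivatives of the ansatz:
  u_xx = B e^{- x}
  u_t = 3 A t^{2}
Term by term:
  t·u_xx = B t e^{- x}
  exp(t)·u_t = 3 A t^{2} e^{t}
So the left-hand side equals
  3 A t^{2} e^{t} + B t e^{- x}
This must equal f(x, t) identically; expanded, f = 9 t^{2} e^{t} - 2 t e^{- x}.
Matching coefficients of the independent functions:
  [t e^{- x}]:  B = -2
  [t^{2} e^{t}]:  3 A = 9
Solving: A = 3, B = -2.
Check against the point condition:
  u(0, 0) = -2  ⟹  B = -2  ✓
Hence u(x, t) = 3 t^{3} - 2 e^{- x}.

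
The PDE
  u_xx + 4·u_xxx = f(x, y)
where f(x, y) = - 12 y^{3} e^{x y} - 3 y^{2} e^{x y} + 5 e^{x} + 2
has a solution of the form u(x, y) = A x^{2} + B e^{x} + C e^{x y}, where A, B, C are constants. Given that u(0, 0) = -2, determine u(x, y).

Substitute the ansatz u = A x^{2} + B e^{x} + C e^{x y} into the left-hand side.
Derivatives of the ansatz:
  u_xx = 2 A + B e^{x} + C y^{2} e^{x y}
  u_xxx = B e^{x} + C y^{3} e^{x y}
Term by term:
  u_xx = 2 A + B e^{x} + C y^{2} e^{x y}
  4·u_xxx = 4 B e^{x} + 4 C y^{3} e^{x y}
So the left-hand side equals
  2 A + 5 B e^{x} + 4 C y^{3} e^{x y} + C y^{2} e^{x y}
This must equal f(x, y) = - 12 y^{3} e^{x y} - 3 y^{2} e^{x y} + 5 e^{x} + 2 identically.
Matching coefficients of the independent functions:
  [constant term]:  2 A = 2
  [y^{2} e^{x y}]:  C = -3
  [y^{3} e^{x y}]:  4 C = -12
  [e^{x}]:  5 B = 5
Solving: A = 1, B = 1, C = -3.
Check against the point condition:
  u(0, 0) = -2  ⟹  B + C = -2  ✓
Hence u(x, y) = x^{2} + e^{x} - 3 e^{x y}.

Answer: u(x, y) = x^{2} + e^{x} - 3 e^{x y}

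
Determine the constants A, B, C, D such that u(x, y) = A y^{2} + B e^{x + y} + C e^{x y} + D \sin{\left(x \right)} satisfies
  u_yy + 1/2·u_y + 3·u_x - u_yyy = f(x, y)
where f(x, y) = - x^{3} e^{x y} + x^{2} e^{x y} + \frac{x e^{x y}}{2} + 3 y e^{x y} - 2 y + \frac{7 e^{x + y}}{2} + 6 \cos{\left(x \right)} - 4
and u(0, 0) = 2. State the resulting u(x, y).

Substitute the ansatz u = A y^{2} + B e^{x + y} + C e^{x y} + D \sin{\left(x \right)} into the left-hand side.
Derivatives of the ansatz:
  u_yy = 2 A + B e^{x} e^{y} + C x^{2} e^{x y}
  u_y = 2 A y + B e^{x} e^{y} + C x e^{x y}
  u_x = B e^{x} e^{y} + C y e^{x y} + D \cos{\left(x \right)}
  u_yyy = B e^{x} e^{y} + C x^{3} e^{x y}
Term by term:
  u_yy = 2 A + B e^{x} e^{y} + C x^{2} e^{x y}
  1/2·u_y = A y + \frac{B e^{x} e^{y}}{2} + \frac{C x e^{x y}}{2}
  3·u_x = 3 B e^{x} e^{y} + 3 C y e^{x y} + 3 D \cos{\left(x \right)}
  -u_yyy = - B e^{x} e^{y} - C x^{3} e^{x y}
So the left-hand side equals
  A y + 2 A + \frac{7 B e^{x} e^{y}}{2} - C x^{3} e^{x y} + C x^{2} e^{x y} + \frac{C x e^{x y}}{2} + 3 C y e^{x y} + 3 D \cos{\left(x \right)}
This must equal f(x, y) identically; expanded, f = - x^{3} e^{x y} + x^{2} e^{x y} + \frac{x e^{x y}}{2} + 3 y e^{x y} - 2 y + \frac{7 e^{x} e^{y}}{2} + 6 \cos{\left(x \right)} - 4.
Matching coefficients of the independent functions:
  [constant term]:  2 A = -4
  [y]:  A = -2
  [x e^{x y}]:  \frac{C}{2} = \frac{1}{2}
  [x^{2} e^{x y}]:  C = 1
  [x^{3} e^{x y}]:  - C = -1
  [y e^{x y}]:  3 C = 3
  [e^{x} e^{y}]:  \frac{7 B}{2} = \frac{7}{2}
  [\cos{\left(x \right)}]:  3 D = 6
Solving: A = -2, B = 1, C = 1, D = 2.
Check against the point condition:
  u(0, 0) = 2  ⟹  B + C = 2  ✓
Hence u(x, y) = - 2 y^{2} + e^{x y} + e^{x + y} + 2 \sin{\left(x \right)}.

Answer: u(x, y) = - 2 y^{2} + e^{x y} + e^{x + y} + 2 \sin{\left(x \right)}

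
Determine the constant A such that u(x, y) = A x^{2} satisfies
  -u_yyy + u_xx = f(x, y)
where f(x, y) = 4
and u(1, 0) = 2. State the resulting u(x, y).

Substitute the ansatz u = A x^{2} into the left-hand side.
Derivatives of the ansatz:
  u_yyy = 0
  u_xx = 2 A
Term by term:
  -u_yyy = 0
  u_xx = 2 A
So the left-hand side equals
  2 A
This must equal f(x, y) = 4 identically.
Matching coefficients of the independent functions:
  [constant term]:  2 A = 4
Solving: A = 2.
Check against the point condition:
  u(1, 0) = 2  ⟹  A = 2  ✓
Hence u(x, y) = 2 x^{2}.

Answer: u(x, y) = 2 x^{2}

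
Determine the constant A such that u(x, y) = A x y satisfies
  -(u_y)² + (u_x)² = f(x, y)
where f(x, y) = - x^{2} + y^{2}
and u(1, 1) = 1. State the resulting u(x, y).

Substitute the ansatz u = A x y into the left-hand side.
Derivatives of the ansatz:
  u_y = A x
  u_x = A y
Term by term:
  -(u_y)² = - A^{2} x^{2}
  (u_x)² = A^{2} y^{2}
So the left-hand side equals
  - A^{2} x^{2} + A^{2} y^{2}
This must equal f(x, y) = - x^{2} + y^{2} identically.
Matching coefficients of the independent functions:
  [x^{2}]:  - A^{2} = -1
  [y^{2}]:  A^{2} = 1
These equations allow (A) = (-1) or (1).
Impose the point condition(s):
  u(1, 1) = 1  ⟹  A = 1
Only A = 1 satisfies everything.
Hence u(x, y) = x y.

Answer: u(x, y) = x y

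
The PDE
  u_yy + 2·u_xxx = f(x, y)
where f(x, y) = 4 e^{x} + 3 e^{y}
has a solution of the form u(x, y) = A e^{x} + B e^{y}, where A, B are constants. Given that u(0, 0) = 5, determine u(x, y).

Answer: u(x, y) = 2 e^{x} + 3 e^{y}

Derivation:
Substitute the ansatz u = A e^{x} + B e^{y} into the left-hand side.
Derivatives of the ansatz:
  u_yy = B e^{y}
  u_xxx = A e^{x}
Term by term:
  u_yy = B e^{y}
  2·u_xxx = 2 A e^{x}
So the left-hand side equals
  2 A e^{x} + B e^{y}
This must equal f(x, y) = 4 e^{x} + 3 e^{y} identically.
Matching coefficients of the independent functions:
  [e^{x}]:  2 A = 4
  [e^{y}]:  B = 3
Solving: A = 2, B = 3.
Check against the point condition:
  u(0, 0) = 5  ⟹  A + B = 5  ✓
Hence u(x, y) = 2 e^{x} + 3 e^{y}.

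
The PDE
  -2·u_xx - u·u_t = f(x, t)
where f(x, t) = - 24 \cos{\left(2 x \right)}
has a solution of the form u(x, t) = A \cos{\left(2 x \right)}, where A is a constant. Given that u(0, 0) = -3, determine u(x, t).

Substitute the ansatz u = A \cos{\left(2 x \right)} into the left-hand side.
Derivatives of the ansatz:
  u_xx = - 4 A \cos{\left(2 x \right)}
  u_t = 0
Term by term:
  -2·u_xx = 8 A \cos{\left(2 x \right)}
  -u·u_t = 0
So the left-hand side equals
  8 A \cos{\left(2 x \right)}
This must equal f(x, t) = - 24 \cos{\left(2 x \right)} identically.
Matching coefficients of the independent functions:
  [\cos{\left(2 x \right)}]:  8 A = -24
Solving: A = -3.
Check against the point condition:
  u(0, 0) = -3  ⟹  A = -3  ✓
Hence u(x, t) = - 3 \cos{\left(2 x \right)}.

Answer: u(x, t) = - 3 \cos{\left(2 x \right)}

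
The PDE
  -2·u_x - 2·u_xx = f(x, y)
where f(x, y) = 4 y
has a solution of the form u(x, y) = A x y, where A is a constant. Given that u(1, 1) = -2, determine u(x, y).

Answer: u(x, y) = - 2 x y

Derivation:
Substitute the ansatz u = A x y into the left-hand side.
Derivatives of the ansatz:
  u_x = A y
  u_xx = 0
Term by term:
  -2·u_x = - 2 A y
  -2·u_xx = 0
So the left-hand side equals
  - 2 A y
This must equal f(x, y) = 4 y identically.
Matching coefficients of the independent functions:
  [y]:  - 2 A = 4
Solving: A = -2.
Check against the point condition:
  u(1, 1) = -2  ⟹  A = -2  ✓
Hence u(x, y) = - 2 x y.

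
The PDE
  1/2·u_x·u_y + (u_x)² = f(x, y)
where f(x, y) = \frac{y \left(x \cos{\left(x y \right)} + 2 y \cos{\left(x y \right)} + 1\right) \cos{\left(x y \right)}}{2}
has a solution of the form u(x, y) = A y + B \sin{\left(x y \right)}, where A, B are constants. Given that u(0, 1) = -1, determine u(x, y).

Substitute the ansatz u = A y + B \sin{\left(x y \right)} into the left-hand side.
Derivatives of the ansatz:
  u_x = B y \cos{\left(x y \right)}
  u_y = A + B x \cos{\left(x y \right)}
Term by term:
  1/2·u_x·u_y = \frac{A B y \cos{\left(x y \right)}}{2} + \frac{B^{2} x y \cos^{2}{\left(x y \right)}}{2}
  (u_x)² = B^{2} y^{2} \cos^{2}{\left(x y \right)}
So the left-hand side equals
  \frac{A B y \cos{\left(x y \right)}}{2} + \frac{B^{2} x y \cos^{2}{\left(x y \right)}}{2} + B^{2} y^{2} \cos^{2}{\left(x y \right)}
This must equal f(x, y) identically; expanded, f = \frac{x y \cos^{2}{\left(x y \right)}}{2} + y^{2} \cos^{2}{\left(x y \right)} + \frac{y \cos{\left(x y \right)}}{2}.
Matching coefficients of the independent functions:
  [y \cos{\left(x y \right)}]:  \frac{A B}{2} = \frac{1}{2}
  [y^{2} \cos^{2}{\left(x y \right)}]:  B^{2} = 1
  [x y \cos^{2}{\left(x y \right)}]:  \frac{B^{2}}{2} = \frac{1}{2}
These equations allow (A, B) = (-1, -1) or (1, 1).
Impose the point condition(s):
  u(0, 1) = -1  ⟹  A = -1
Only A = -1, B = -1 satisfies everything.
Hence u(x, y) = - y - \sin{\left(x y \right)}.

Answer: u(x, y) = - y - \sin{\left(x y \right)}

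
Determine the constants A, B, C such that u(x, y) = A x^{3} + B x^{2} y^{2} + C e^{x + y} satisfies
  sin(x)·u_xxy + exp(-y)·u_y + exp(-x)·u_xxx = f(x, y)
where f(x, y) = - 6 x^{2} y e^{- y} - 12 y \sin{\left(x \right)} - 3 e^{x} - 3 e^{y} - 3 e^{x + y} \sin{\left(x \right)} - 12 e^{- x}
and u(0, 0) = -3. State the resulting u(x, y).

Substitute the ansatz u = A x^{3} + B x^{2} y^{2} + C e^{x + y} into the left-hand side.
Derivatives of the ansatz:
  u_xxy = 4 B y + C e^{x} e^{y}
  u_y = 2 B x^{2} y + C e^{x} e^{y}
  u_xxx = 6 A + C e^{x} e^{y}
Term by term:
  sin(x)·u_xxy = 4 B y \sin{\left(x \right)} + C e^{x} e^{y} \sin{\left(x \right)}
  exp(-y)·u_y = 2 B x^{2} y e^{- y} + C e^{x}
  exp(-x)·u_xxx = 6 A e^{- x} + C e^{y}
So the left-hand side equals
  6 A e^{- x} + 2 B x^{2} y e^{- y} + 4 B y \sin{\left(x \right)} + C e^{x} e^{y} \sin{\left(x \right)} + C e^{x} + C e^{y}
This must equal f(x, y) identically; expanded, f = - 6 x^{2} y e^{- y} - 12 y \sin{\left(x \right)} - 3 e^{x} e^{y} \sin{\left(x \right)} - 3 e^{x} - 3 e^{y} - 12 e^{- x}.
Matching coefficients of the independent functions:
  [y \sin{\left(x \right)}]:  4 B = -12
  [x^{2} y e^{- y}]:  2 B = -6
  [e^{x} e^{y} \sin{\left(x \right)}, e^{x}, e^{y}]:  C = -3
  [e^{- x}]:  6 A = -12
Solving: A = -2, B = -3, C = -3.
Check against the point condition:
  u(0, 0) = -3  ⟹  C = -3  ✓
Hence u(x, y) = - 2 x^{3} - 3 x^{2} y^{2} - 3 e^{x + y}.

Answer: u(x, y) = - 2 x^{3} - 3 x^{2} y^{2} - 3 e^{x + y}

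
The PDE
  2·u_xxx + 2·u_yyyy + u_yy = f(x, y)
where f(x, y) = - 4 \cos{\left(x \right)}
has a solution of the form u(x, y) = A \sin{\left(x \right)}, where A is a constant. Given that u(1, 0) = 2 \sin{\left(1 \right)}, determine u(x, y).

Substitute the ansatz u = A \sin{\left(x \right)} into the left-hand side.
Derivatives of the ansatz:
  u_xxx = - A \cos{\left(x \right)}
  u_yyyy = 0
  u_yy = 0
Term by term:
  2·u_xxx = - 2 A \cos{\left(x \right)}
  2·u_yyyy = 0
  u_yy = 0
So the left-hand side equals
  - 2 A \cos{\left(x \right)}
This must equal f(x, y) = - 4 \cos{\left(x \right)} identically.
Matching coefficients of the independent functions:
  [\cos{\left(x \right)}]:  - 2 A = -4
Solving: A = 2.
Check against the point condition:
  u(1, 0) = 2 \sin{\left(1 \right)}  ⟹  A \sin{\left(1 \right)} = 2 \sin{\left(1 \right)}  ✓
Hence u(x, y) = 2 \sin{\left(x \right)}.

Answer: u(x, y) = 2 \sin{\left(x \right)}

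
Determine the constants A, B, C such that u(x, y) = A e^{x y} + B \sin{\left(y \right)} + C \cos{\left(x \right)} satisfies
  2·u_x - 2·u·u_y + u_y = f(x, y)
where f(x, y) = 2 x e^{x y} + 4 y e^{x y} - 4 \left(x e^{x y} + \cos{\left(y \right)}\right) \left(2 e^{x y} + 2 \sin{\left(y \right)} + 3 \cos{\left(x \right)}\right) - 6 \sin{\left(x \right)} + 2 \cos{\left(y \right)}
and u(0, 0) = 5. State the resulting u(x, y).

Answer: u(x, y) = 2 e^{x y} + 2 \sin{\left(y \right)} + 3 \cos{\left(x \right)}

Derivation:
Substitute the ansatz u = A e^{x y} + B \sin{\left(y \right)} + C \cos{\left(x \right)} into the left-hand side.
Derivatives of the ansatz:
  u_x = A y e^{x y} - C \sin{\left(x \right)}
  u_y = A x e^{x y} + B \cos{\left(y \right)}
Term by term:
  2·u_x = 2 A y e^{x y} - 2 C \sin{\left(x \right)}
  -2·u·u_y = - 2 A^{2} x e^{2 x y} - 2 A B x e^{x y} \sin{\left(y \right)} - 2 A B e^{x y} \cos{\left(y \right)} - 2 A C x e^{x y} \cos{\left(x \right)} - 2 B^{2} \sin{\left(y \right)} \cos{\left(y \right)} - 2 B C \cos{\left(x \right)} \cos{\left(y \right)}
  u_y = A x e^{x y} + B \cos{\left(y \right)}
So the left-hand side equals
  - 2 A^{2} x e^{2 x y} - 2 A B x e^{x y} \sin{\left(y \right)} - 2 A B e^{x y} \cos{\left(y \right)} - 2 A C x e^{x y} \cos{\left(x \right)} + A x e^{x y} + 2 A y e^{x y} - 2 B^{2} \sin{\left(y \right)} \cos{\left(y \right)} - 2 B C \cos{\left(x \right)} \cos{\left(y \right)} + B \cos{\left(y \right)} - 2 C \sin{\left(x \right)}
This must equal f(x, y) identically; expanded, f = - 8 x e^{2 x y} - 8 x e^{x y} \sin{\left(y \right)} - 12 x e^{x y} \cos{\left(x \right)} + 2 x e^{x y} + 4 y e^{x y} - 8 e^{x y} \cos{\left(y \right)} - 6 \sin{\left(x \right)} - 8 \sin{\left(y \right)} \cos{\left(y \right)} - 12 \cos{\left(x \right)} \cos{\left(y \right)} + 2 \cos{\left(y \right)}.
Matching coefficients of the independent functions:
  [x e^{x y}]:  A = 2
  [x e^{2 x y}]:  - 2 A^{2} = -8
  [y e^{x y}]:  2 A = 4
  [e^{x y} \cos{\left(y \right)}, x e^{x y} \sin{\left(y \right)}]:  - 2 A B = -8
  [\sin{\left(y \right)} \cos{\left(y \right)}]:  - 2 B^{2} = -8
  [\cos{\left(x \right)} \cos{\left(y \right)}]:  - 2 B C = -12
  [x e^{x y} \cos{\left(x \right)}]:  - 2 A C = -12
  [\sin{\left(x \right)}]:  - 2 C = -6
  [\cos{\left(y \right)}]:  B = 2
Solving: A = 2, B = 2, C = 3.
Check against the point condition:
  u(0, 0) = 5  ⟹  A + C = 5  ✓
Hence u(x, y) = 2 e^{x y} + 2 \sin{\left(y \right)} + 3 \cos{\left(x \right)}.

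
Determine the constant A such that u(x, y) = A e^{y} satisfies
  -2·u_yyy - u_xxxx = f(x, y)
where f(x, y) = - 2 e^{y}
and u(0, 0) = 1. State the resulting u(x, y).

Answer: u(x, y) = e^{y}

Derivation:
Substitute the ansatz u = A e^{y} into the left-hand side.
Derivatives of the ansatz:
  u_yyy = A e^{y}
  u_xxxx = 0
Term by term:
  -2·u_yyy = - 2 A e^{y}
  -u_xxxx = 0
So the left-hand side equals
  - 2 A e^{y}
This must equal f(x, y) = - 2 e^{y} identically.
Matching coefficients of the independent functions:
  [e^{y}]:  - 2 A = -2
Solving: A = 1.
Check against the point condition:
  u(0, 0) = 1  ⟹  A = 1  ✓
Hence u(x, y) = e^{y}.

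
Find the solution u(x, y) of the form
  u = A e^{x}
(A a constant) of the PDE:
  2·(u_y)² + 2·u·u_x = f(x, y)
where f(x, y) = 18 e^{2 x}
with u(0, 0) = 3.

Answer: u(x, y) = 3 e^{x}

Derivation:
Substitute the ansatz u = A e^{x} into the left-hand side.
Derivatives of the ansatz:
  u_y = 0
  u_x = A e^{x}
Term by term:
  2·(u_y)² = 0
  2·u·u_x = 2 A^{2} e^{2 x}
So the left-hand side equals
  2 A^{2} e^{2 x}
This must equal f(x, y) = 18 e^{2 x} identically.
Matching coefficients of the independent functions:
  [e^{2 x}]:  2 A^{2} = 18
These equations allow (A) = (-3) or (3).
Impose the point condition(s):
  u(0, 0) = 3  ⟹  A = 3
Only A = 3 satisfies everything.
Hence u(x, y) = 3 e^{x}.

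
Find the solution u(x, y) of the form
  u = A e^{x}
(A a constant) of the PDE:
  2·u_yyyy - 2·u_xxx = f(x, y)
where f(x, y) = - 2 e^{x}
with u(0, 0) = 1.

Substitute the ansatz u = A e^{x} into the left-hand side.
Derivatives of the ansatz:
  u_yyyy = 0
  u_xxx = A e^{x}
Term by term:
  2·u_yyyy = 0
  -2·u_xxx = - 2 A e^{x}
So the left-hand side equals
  - 2 A e^{x}
This must equal f(x, y) = - 2 e^{x} identically.
Matching coefficients of the independent functions:
  [e^{x}]:  - 2 A = -2
Solving: A = 1.
Check against the point condition:
  u(0, 0) = 1  ⟹  A = 1  ✓
Hence u(x, y) = e^{x}.

Answer: u(x, y) = e^{x}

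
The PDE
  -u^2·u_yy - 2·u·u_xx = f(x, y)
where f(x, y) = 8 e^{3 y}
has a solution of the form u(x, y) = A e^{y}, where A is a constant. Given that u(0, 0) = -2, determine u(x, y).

Substitute the ansatz u = A e^{y} into the left-hand side.
Derivatives of the ansatz:
  u_yy = A e^{y}
  u_xx = 0
Term by term:
  -u^2·u_yy = - A^{3} e^{3 y}
  -2·u·u_xx = 0
So the left-hand side equals
  - A^{3} e^{3 y}
This must equal f(x, y) = 8 e^{3 y} identically.
Matching coefficients of the independent functions:
  [e^{3 y}]:  - A^{3} = 8
Solving: A = -2.
Check against the point condition:
  u(0, 0) = -2  ⟹  A = -2  ✓
Hence u(x, y) = - 2 e^{y}.

Answer: u(x, y) = - 2 e^{y}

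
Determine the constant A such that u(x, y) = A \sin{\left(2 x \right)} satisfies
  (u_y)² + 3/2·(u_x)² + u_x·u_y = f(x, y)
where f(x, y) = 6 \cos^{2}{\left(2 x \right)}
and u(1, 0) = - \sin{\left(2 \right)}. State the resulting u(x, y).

Substitute the ansatz u = A \sin{\left(2 x \right)} into the left-hand side.
Derivatives of the ansatz:
  u_y = 0
  u_x = 2 A \cos{\left(2 x \right)}
Term by term:
  (u_y)² = 0
  3/2·(u_x)² = 6 A^{2} \cos^{2}{\left(2 x \right)}
  u_x·u_y = 0
So the left-hand side equals
  6 A^{2} \cos^{2}{\left(2 x \right)}
This must equal f(x, y) = 6 \cos^{2}{\left(2 x \right)} identically.
Matching coefficients of the independent functions:
  [\cos^{2}{\left(2 x \right)}]:  6 A^{2} = 6
These equations allow (A) = (-1) or (1).
Impose the point condition(s):
  u(1, 0) = - \sin{\left(2 \right)}  ⟹  A \sin{\left(2 \right)} = - \sin{\left(2 \right)}
Only A = -1 satisfies everything.
Hence u(x, y) = - \sin{\left(2 x \right)}.

Answer: u(x, y) = - \sin{\left(2 x \right)}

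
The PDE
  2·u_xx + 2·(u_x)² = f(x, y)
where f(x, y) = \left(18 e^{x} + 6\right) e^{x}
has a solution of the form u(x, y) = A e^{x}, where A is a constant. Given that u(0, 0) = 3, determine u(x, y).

Substitute the ansatz u = A e^{x} into the left-hand side.
Derivatives of the ansatz:
  u_xx = A e^{x}
  u_x = A e^{x}
Term by term:
  2·u_xx = 2 A e^{x}
  2·(u_x)² = 2 A^{2} e^{2 x}
So the left-hand side equals
  2 A^{2} e^{2 x} + 2 A e^{x}
This must equal f(x, y) = \left(18 e^{x} + 6\right) e^{x} identically.
Matching coefficients of the independent functions:
  [e^{x}]:  2 A = 6
  [e^{2 x}]:  2 A^{2} = 18
Solving: A = 3.
Check against the point condition:
  u(0, 0) = 3  ⟹  A = 3  ✓
Hence u(x, y) = 3 e^{x}.

Answer: u(x, y) = 3 e^{x}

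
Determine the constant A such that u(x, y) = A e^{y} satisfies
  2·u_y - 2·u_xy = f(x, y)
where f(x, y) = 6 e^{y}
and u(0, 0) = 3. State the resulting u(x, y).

Answer: u(x, y) = 3 e^{y}

Derivation:
Substitute the ansatz u = A e^{y} into the left-hand side.
Derivatives of the ansatz:
  u_y = A e^{y}
  u_xy = 0
Term by term:
  2·u_y = 2 A e^{y}
  -2·u_xy = 0
So the left-hand side equals
  2 A e^{y}
This must equal f(x, y) = 6 e^{y} identically.
Matching coefficients of the independent functions:
  [e^{y}]:  2 A = 6
Solving: A = 3.
Check against the point condition:
  u(0, 0) = 3  ⟹  A = 3  ✓
Hence u(x, y) = 3 e^{y}.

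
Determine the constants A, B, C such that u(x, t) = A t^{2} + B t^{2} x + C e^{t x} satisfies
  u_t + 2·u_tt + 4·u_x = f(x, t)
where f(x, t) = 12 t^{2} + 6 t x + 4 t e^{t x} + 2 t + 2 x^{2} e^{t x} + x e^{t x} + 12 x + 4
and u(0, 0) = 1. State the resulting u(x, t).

Substitute the ansatz u = A t^{2} + B t^{2} x + C e^{t x} into the left-hand side.
Derivatives of the ansatz:
  u_t = 2 A t + 2 B t x + C x e^{t x}
  u_tt = 2 A + 2 B x + C x^{2} e^{t x}
  u_x = B t^{2} + C t e^{t x}
Term by term:
  u_t = 2 A t + 2 B t x + C x e^{t x}
  2·u_tt = 4 A + 4 B x + 2 C x^{2} e^{t x}
  4·u_x = 4 B t^{2} + 4 C t e^{t x}
So the left-hand side equals
  2 A t + 4 A + 4 B t^{2} + 2 B t x + 4 B x + 4 C t e^{t x} + 2 C x^{2} e^{t x} + C x e^{t x}
This must equal f(x, t) = 12 t^{2} + 6 t x + 4 t e^{t x} + 2 t + 2 x^{2} e^{t x} + x e^{t x} + 12 x + 4 identically.
Matching coefficients of the independent functions:
  [constant term]:  4 A = 4
  [t]:  2 A = 2
  [t^{2}, x]:  4 B = 12
  [t x]:  2 B = 6
  [t e^{t x}]:  4 C = 4
  [x e^{t x}]:  C = 1
  [x^{2} e^{t x}]:  2 C = 2
Solving: A = 1, B = 3, C = 1.
Check against the point condition:
  u(0, 0) = 1  ⟹  C = 1  ✓
Hence u(x, t) = 3 t^{2} x + t^{2} + e^{t x}.

Answer: u(x, t) = 3 t^{2} x + t^{2} + e^{t x}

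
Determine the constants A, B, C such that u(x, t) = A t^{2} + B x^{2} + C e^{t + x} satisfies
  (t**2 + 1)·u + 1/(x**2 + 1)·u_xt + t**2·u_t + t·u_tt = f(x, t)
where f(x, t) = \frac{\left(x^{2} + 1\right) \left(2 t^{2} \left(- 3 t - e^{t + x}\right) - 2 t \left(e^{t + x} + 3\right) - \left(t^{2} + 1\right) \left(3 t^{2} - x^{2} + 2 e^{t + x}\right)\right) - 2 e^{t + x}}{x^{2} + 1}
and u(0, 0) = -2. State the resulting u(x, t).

Substitute the ansatz u = A t^{2} + B x^{2} + C e^{t + x} into the left-hand side.
Derivatives of the ansatz:
  u_xt = C e^{t} e^{x}
  u_t = 2 A t + C e^{t} e^{x}
  u_tt = 2 A + C e^{t} e^{x}
Term by term:
  (t**2 + 1)·u = A t^{4} + A t^{2} + B t^{2} x^{2} + B x^{2} + C t^{2} e^{t} e^{x} + C e^{t} e^{x}
  1/(x**2 + 1)·u_xt = \frac{C e^{t} e^{x}}{x^{2} + 1}
  t**2·u_t = 2 A t^{3} + C t^{2} e^{t} e^{x}
  t·u_tt = 2 A t + C t e^{t} e^{x}
So the left-hand side equals
  A t^{4} + 2 A t^{3} + A t^{2} + 2 A t + B t^{2} x^{2} + B x^{2} + 2 C t^{2} e^{t} e^{x} + C t e^{t} e^{x} + C e^{t} e^{x} + \frac{C e^{t} e^{x}}{x^{2} + 1}
This must equal f(x, t) identically; expanded, f = - 3 t^{4} - 6 t^{3} + t^{2} x^{2} - 4 t^{2} e^{t} e^{x} - 3 t^{2} - 2 t e^{t} e^{x} - 6 t + x^{2} - 2 e^{t} e^{x} - \frac{2 e^{t} e^{x}}{x^{2} + 1}.
Matching coefficients of the independent functions:
  [t, t^{3}]:  2 A = -6
  [t^{2}, t^{4}]:  A = -3
  [x^{2}, t^{2} x^{2}]:  B = 1
  [e^{t} e^{x}, t e^{t} e^{x}, \frac{e^{t} e^{x}}{x^{2} + 1}]:  C = -2
  [t^{2} e^{t} e^{x}]:  2 C = -4
Solving: A = -3, B = 1, C = -2.
Check against the point condition:
  u(0, 0) = -2  ⟹  C = -2  ✓
Hence u(x, t) = - 3 t^{2} + x^{2} - 2 e^{t + x}.

Answer: u(x, t) = - 3 t^{2} + x^{2} - 2 e^{t + x}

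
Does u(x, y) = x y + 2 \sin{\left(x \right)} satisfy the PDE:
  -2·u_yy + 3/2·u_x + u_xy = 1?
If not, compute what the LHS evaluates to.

Answer: No, the LHS evaluates to \frac{3 y}{2} + 3 \cos{\left(x \right)} + 1

Derivation:
Evaluate each term of the left-hand side for u = x y + 2 \sin{\left(x \right)}.
Derivatives:
  u_yy = 0
  u_x = y + 2 \cos{\left(x \right)}
  u_xy = 1
Terms:
  -2·u_yy = 0
  3/2·u_x = \frac{3 y}{2} + 3 \cos{\left(x \right)}
  u_xy = 1
Sum: LHS = \frac{3 y}{2} + 3 \cos{\left(x \right)} + 1
Given right-hand side: 1. Difference LHS − RHS = \frac{3 y}{2} + 3 \cos{\left(x \right)} ≠ 0, so u is not a solution.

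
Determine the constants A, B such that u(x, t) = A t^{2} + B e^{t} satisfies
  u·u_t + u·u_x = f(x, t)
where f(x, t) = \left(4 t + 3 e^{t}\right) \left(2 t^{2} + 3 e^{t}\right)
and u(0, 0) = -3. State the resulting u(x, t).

Answer: u(x, t) = - 2 t^{2} - 3 e^{t}

Derivation:
Substitute the ansatz u = A t^{2} + B e^{t} into the left-hand side.
Derivatives of the ansatz:
  u_t = 2 A t + B e^{t}
  u_x = 0
Term by term:
  u·u_t = 2 A^{2} t^{3} + A B t^{2} e^{t} + 2 A B t e^{t} + B^{2} e^{2 t}
  u·u_x = 0
So the left-hand side equals
  2 A^{2} t^{3} + A B t^{2} e^{t} + 2 A B t e^{t} + B^{2} e^{2 t}
This must equal f(x, t) identically; expanded, f = 8 t^{3} + 6 t^{2} e^{t} + 12 t e^{t} + 9 e^{2 t}.
Matching coefficients of the independent functions:
  [t^{3}]:  2 A^{2} = 8
  [t e^{t}]:  2 A B = 12
  [t^{2} e^{t}]:  A B = 6
  [e^{2 t}]:  B^{2} = 9
These equations allow (A, B) = (-2, -3) or (2, 3).
Impose the point condition(s):
  u(0, 0) = -3  ⟹  B = -3
Only A = -2, B = -3 satisfies everything.
Hence u(x, t) = - 2 t^{2} - 3 e^{t}.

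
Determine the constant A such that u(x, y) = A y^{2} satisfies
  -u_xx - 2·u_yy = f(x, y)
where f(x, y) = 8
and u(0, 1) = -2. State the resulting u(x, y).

Substitute the ansatz u = A y^{2} into the left-hand side.
Derivatives of the ansatz:
  u_xx = 0
  u_yy = 2 A
Term by term:
  -u_xx = 0
  -2·u_yy = - 4 A
So the left-hand side equals
  - 4 A
This must equal f(x, y) = 8 identically.
Matching coefficients of the independent functions:
  [constant term]:  - 4 A = 8
Solving: A = -2.
Check against the point condition:
  u(0, 1) = -2  ⟹  A = -2  ✓
Hence u(x, y) = - 2 y^{2}.

Answer: u(x, y) = - 2 y^{2}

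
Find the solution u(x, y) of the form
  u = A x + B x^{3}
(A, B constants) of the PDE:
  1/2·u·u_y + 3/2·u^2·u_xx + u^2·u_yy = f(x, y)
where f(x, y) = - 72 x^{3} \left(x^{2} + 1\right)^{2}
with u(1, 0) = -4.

Substitute the ansatz u = A x + B x^{3} into the left-hand side.
Derivatives of the ansatz:
  u_y = 0
  u_xx = 6 B x
  u_yy = 0
Term by term:
  1/2·u·u_y = 0
  3/2·u^2·u_xx = 9 A^{2} B x^{3} + 18 A B^{2} x^{5} + 9 B^{3} x^{7}
  u^2·u_yy = 0
So the left-hand side equals
  9 A^{2} B x^{3} + 18 A B^{2} x^{5} + 9 B^{3} x^{7}
This must equal f(x, y) identically; expanded, f = - 72 x^{7} - 144 x^{5} - 72 x^{3}.
Matching coefficients of the independent functions:
  [x^{3}]:  9 A^{2} B = -72
  [x^{5}]:  18 A B^{2} = -144
  [x^{7}]:  9 B^{3} = -72
Solving: A = -2, B = -2.
Check against the point condition:
  u(1, 0) = -4  ⟹  A + B = -4  ✓
Hence u(x, y) = - 2 x^{3} - 2 x.

Answer: u(x, y) = - 2 x^{3} - 2 x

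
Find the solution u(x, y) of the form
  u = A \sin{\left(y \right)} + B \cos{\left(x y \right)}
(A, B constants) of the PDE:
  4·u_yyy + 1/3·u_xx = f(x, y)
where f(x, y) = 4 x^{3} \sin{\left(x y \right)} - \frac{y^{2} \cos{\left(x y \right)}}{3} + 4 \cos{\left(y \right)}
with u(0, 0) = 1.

Substitute the ansatz u = A \sin{\left(y \right)} + B \cos{\left(x y \right)} into the left-hand side.
Derivatives of the ansatz:
  u_yyy = - A \cos{\left(y \right)} + B x^{3} \sin{\left(x y \right)}
  u_xx = - B y^{2} \cos{\left(x y \right)}
Term by term:
  4·u_yyy = - 4 A \cos{\left(y \right)} + 4 B x^{3} \sin{\left(x y \right)}
  1/3·u_xx = - \frac{B y^{2} \cos{\left(x y \right)}}{3}
So the left-hand side equals
  - 4 A \cos{\left(y \right)} + 4 B x^{3} \sin{\left(x y \right)} - \frac{B y^{2} \cos{\left(x y \right)}}{3}
This must equal f(x, y) = 4 x^{3} \sin{\left(x y \right)} - \frac{y^{2} \cos{\left(x y \right)}}{3} + 4 \cos{\left(y \right)} identically.
Matching coefficients of the independent functions:
  [x^{3} \sin{\left(x y \right)}]:  4 B = 4
  [y^{2} \cos{\left(x y \right)}]:  - \frac{B}{3} = - \frac{1}{3}
  [\cos{\left(y \right)}]:  - 4 A = 4
Solving: A = -1, B = 1.
Check against the point condition:
  u(0, 0) = 1  ⟹  B = 1  ✓
Hence u(x, y) = - \sin{\left(y \right)} + \cos{\left(x y \right)}.

Answer: u(x, y) = - \sin{\left(y \right)} + \cos{\left(x y \right)}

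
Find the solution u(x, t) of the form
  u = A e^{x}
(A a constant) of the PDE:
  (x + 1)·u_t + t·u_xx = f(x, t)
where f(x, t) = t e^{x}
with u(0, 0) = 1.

Substitute the ansatz u = A e^{x} into the left-hand side.
Derivatives of the ansatz:
  u_t = 0
  u_xx = A e^{x}
Term by term:
  (x + 1)·u_t = 0
  t·u_xx = A t e^{x}
So the left-hand side equals
  A t e^{x}
This must equal f(x, t) = t e^{x} identically.
Matching coefficients of the independent functions:
  [t e^{x}]:  A = 1
Solving: A = 1.
Check against the point condition:
  u(0, 0) = 1  ⟹  A = 1  ✓
Hence u(x, t) = e^{x}.

Answer: u(x, t) = e^{x}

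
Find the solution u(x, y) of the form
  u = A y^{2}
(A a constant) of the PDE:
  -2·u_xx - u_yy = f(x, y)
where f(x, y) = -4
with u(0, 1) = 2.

Substitute the ansatz u = A y^{2} into the left-hand side.
Derivatives of the ansatz:
  u_xx = 0
  u_yy = 2 A
Term by term:
  -2·u_xx = 0
  -u_yy = - 2 A
So the left-hand side equals
  - 2 A
This must equal f(x, y) = -4 identically.
Matching coefficients of the independent functions:
  [constant term]:  - 2 A = -4
Solving: A = 2.
Check against the point condition:
  u(0, 1) = 2  ⟹  A = 2  ✓
Hence u(x, y) = 2 y^{2}.

Answer: u(x, y) = 2 y^{2}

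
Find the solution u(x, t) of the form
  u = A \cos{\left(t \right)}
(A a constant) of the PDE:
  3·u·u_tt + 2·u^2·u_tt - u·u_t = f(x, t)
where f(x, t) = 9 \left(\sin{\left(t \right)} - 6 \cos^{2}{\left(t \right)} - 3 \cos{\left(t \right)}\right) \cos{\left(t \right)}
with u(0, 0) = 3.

Substitute the ansatz u = A \cos{\left(t \right)} into the left-hand side.
Derivatives of the ansatz:
  u_tt = - A \cos{\left(t \right)}
  u_t = - A \sin{\left(t \right)}
Term by term:
  3·u·u_tt = - 3 A^{2} \cos^{2}{\left(t \right)}
  2·u^2·u_tt = - 2 A^{3} \cos^{3}{\left(t \right)}
  -u·u_t = A^{2} \sin{\left(t \right)} \cos{\left(t \right)}
So the left-hand side equals
  - 2 A^{3} \cos^{3}{\left(t \right)} + A^{2} \sin{\left(t \right)} \cos{\left(t \right)} - 3 A^{2} \cos^{2}{\left(t \right)}
This must equal f(x, t) identically; expanded, f = 9 \sin{\left(t \right)} \cos{\left(t \right)} - 54 \cos^{3}{\left(t \right)} - 27 \cos^{2}{\left(t \right)}.
Matching coefficients of the independent functions:
  [\sin{\left(t \right)} \cos{\left(t \right)}]:  A^{2} = 9
  [\cos^{2}{\left(t \right)}]:  - 3 A^{2} = -27
  [\cos^{3}{\left(t \right)}]:  - 2 A^{3} = -54
Solving: A = 3.
Check against the point condition:
  u(0, 0) = 3  ⟹  A = 3  ✓
Hence u(x, t) = 3 \cos{\left(t \right)}.

Answer: u(x, t) = 3 \cos{\left(t \right)}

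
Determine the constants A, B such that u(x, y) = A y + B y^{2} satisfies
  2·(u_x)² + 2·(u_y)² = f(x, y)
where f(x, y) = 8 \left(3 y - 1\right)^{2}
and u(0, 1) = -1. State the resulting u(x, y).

Substitute the ansatz u = A y + B y^{2} into the left-hand side.
Derivatives of the ansatz:
  u_x = 0
  u_y = A + 2 B y
Term by term:
  2·(u_x)² = 0
  2·(u_y)² = 2 A^{2} + 8 A B y + 8 B^{2} y^{2}
So the left-hand side equals
  2 A^{2} + 8 A B y + 8 B^{2} y^{2}
This must equal f(x, y) identically; expanded, f = 72 y^{2} - 48 y + 8.
Matching coefficients of the independent functions:
  [constant term]:  2 A^{2} = 8
  [y]:  8 A B = -48
  [y^{2}]:  8 B^{2} = 72
These equations allow (A, B) = (-2, 3) or (2, -3).
Impose the point condition(s):
  u(0, 1) = -1  ⟹  A + B = -1
Only A = 2, B = -3 satisfies everything.
Hence u(x, y) = - 3 y^{2} + 2 y.

Answer: u(x, y) = - 3 y^{2} + 2 y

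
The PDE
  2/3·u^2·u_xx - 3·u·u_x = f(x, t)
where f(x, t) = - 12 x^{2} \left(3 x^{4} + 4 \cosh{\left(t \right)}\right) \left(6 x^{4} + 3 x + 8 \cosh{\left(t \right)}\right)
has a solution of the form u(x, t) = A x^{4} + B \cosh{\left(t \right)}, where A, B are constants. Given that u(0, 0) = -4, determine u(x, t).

Substitute the ansatz u = A x^{4} + B \cosh{\left(t \right)} into the left-hand side.
Derivatives of the ansatz:
  u_xx = 12 A x^{2}
  u_x = 4 A x^{3}
Term by term:
  2/3·u^2·u_xx = 8 A^{3} x^{10} + 16 A^{2} B x^{6} \cosh{\left(t \right)} + 8 A B^{2} x^{2} \cosh^{2}{\left(t \right)}
  -3·u·u_x = - 12 A^{2} x^{7} - 12 A B x^{3} \cosh{\left(t \right)}
So the left-hand side equals
  8 A^{3} x^{10} + 16 A^{2} B x^{6} \cosh{\left(t \right)} - 12 A^{2} x^{7} + 8 A B^{2} x^{2} \cosh^{2}{\left(t \right)} - 12 A B x^{3} \cosh{\left(t \right)}
This must equal f(x, t) identically; expanded, f = - 216 x^{10} - 108 x^{7} - 576 x^{6} \cosh{\left(t \right)} - 144 x^{3} \cosh{\left(t \right)} - 384 x^{2} \cosh^{2}{\left(t \right)}.
Matching coefficients of the independent functions:
  [x^{7}]:  - 12 A^{2} = -108
  [x^{10}]:  8 A^{3} = -216
  [x^{2} \cosh^{2}{\left(t \right)}]:  8 A B^{2} = -384
  [x^{3} \cosh{\left(t \right)}]:  - 12 A B = -144
  [x^{6} \cosh{\left(t \right)}]:  16 A^{2} B = -576
Solving: A = -3, B = -4.
Check against the point condition:
  u(0, 0) = -4  ⟹  B = -4  ✓
Hence u(x, t) = - 3 x^{4} - 4 \cosh{\left(t \right)}.

Answer: u(x, t) = - 3 x^{4} - 4 \cosh{\left(t \right)}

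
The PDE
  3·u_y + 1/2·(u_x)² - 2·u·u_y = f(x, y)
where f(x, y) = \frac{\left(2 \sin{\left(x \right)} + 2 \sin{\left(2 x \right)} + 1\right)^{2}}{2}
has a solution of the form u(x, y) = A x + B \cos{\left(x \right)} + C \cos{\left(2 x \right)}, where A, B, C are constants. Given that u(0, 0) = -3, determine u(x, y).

Substitute the ansatz u = A x + B \cos{\left(x \right)} + C \cos{\left(2 x \right)} into the left-hand side.
Derivatives of the ansatz:
  u_y = 0
  u_x = A - B \sin{\left(x \right)} - 2 C \sin{\left(2 x \right)}
Term by term:
  3·u_y = 0
  1/2·(u_x)² = \frac{A^{2}}{2} - A B \sin{\left(x \right)} - 2 A C \sin{\left(2 x \right)} + \frac{B^{2} \sin^{2}{\left(x \right)}}{2} + 2 B C \sin{\left(x \right)} \sin{\left(2 x \right)} + 2 C^{2} \sin^{2}{\left(2 x \right)}
  -2·u·u_y = 0
So the left-hand side equals
  \frac{A^{2}}{2} - A B \sin{\left(x \right)} - 2 A C \sin{\left(2 x \right)} + \frac{B^{2} \sin^{2}{\left(x \right)}}{2} + 2 B C \sin{\left(x \right)} \sin{\left(2 x \right)} + 2 C^{2} \sin^{2}{\left(2 x \right)}
This must equal f(x, y) identically; expanded, f = 2 \sin^{2}{\left(x \right)} + 4 \sin{\left(x \right)} \sin{\left(2 x \right)} + 2 \sin{\left(x \right)} + 2 \sin^{2}{\left(2 x \right)} + 2 \sin{\left(2 x \right)} + \frac{1}{2}.
Matching coefficients of the independent functions:
  [constant term]:  \frac{A^{2}}{2} = \frac{1}{2}
  [\sin{\left(x \right)} \sin{\left(2 x \right)}]:  2 B C = 4
  [\sin{\left(x \right)}]:  - A B = 2
  [\sin^{2}{\left(x \right)}]:  \frac{B^{2}}{2} = 2
  [\sin{\left(2 x \right)}]:  - 2 A C = 2
  [\sin^{2}{\left(2 x \right)}]:  2 C^{2} = 2
These equations allow (A, B, C) = (-1, 2, 1) or (1, -2, -1).
Impose the point condition(s):
  u(0, 0) = -3  ⟹  B + C = -3
Only A = 1, B = -2, C = -1 satisfies everything.
Hence u(x, y) = x - 2 \cos{\left(x \right)} - \cos{\left(2 x \right)}.

Answer: u(x, y) = x - 2 \cos{\left(x \right)} - \cos{\left(2 x \right)}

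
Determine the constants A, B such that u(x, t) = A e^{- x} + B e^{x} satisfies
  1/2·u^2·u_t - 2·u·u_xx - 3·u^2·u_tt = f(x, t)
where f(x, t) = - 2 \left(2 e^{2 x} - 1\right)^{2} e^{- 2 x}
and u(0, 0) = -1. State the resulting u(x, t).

Substitute the ansatz u = A e^{- x} + B e^{x} into the left-hand side.
Derivatives of the ansatz:
  u_t = 0
  u_xx = A e^{- x} + B e^{x}
  u_tt = 0
Term by term:
  1/2·u^2·u_t = 0
  -2·u·u_xx = - 2 A^{2} e^{- 2 x} - 4 A B - 2 B^{2} e^{2 x}
  -3·u^2·u_tt = 0
So the left-hand side equals
  - 2 A^{2} e^{- 2 x} - 4 A B - 2 B^{2} e^{2 x}
This must equal f(x, t) identically; expanded, f = - 8 e^{2 x} + 8 - 2 e^{- 2 x}.
Matching coefficients of the independent functions:
  [constant term]:  - 4 A B = 8
  [e^{- 2 x}]:  - 2 A^{2} = -2
  [e^{2 x}]:  - 2 B^{2} = -8
These equations allow (A, B) = (-1, 2) or (1, -2).
Impose the point condition(s):
  u(0, 0) = -1  ⟹  A + B = -1
Only A = 1, B = -2 satisfies everything.
Hence u(x, t) = - 2 e^{x} + e^{- x}.

Answer: u(x, t) = - 2 e^{x} + e^{- x}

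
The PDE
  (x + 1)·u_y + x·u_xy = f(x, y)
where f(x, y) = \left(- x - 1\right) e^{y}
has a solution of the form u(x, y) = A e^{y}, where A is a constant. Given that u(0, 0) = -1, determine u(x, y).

Substitute the ansatz u = A e^{y} into the left-hand side.
Derivatives of the ansatz:
  u_y = A e^{y}
  u_xy = 0
Term by term:
  (x + 1)·u_y = A x e^{y} + A e^{y}
  x·u_xy = 0
So the left-hand side equals
  A x e^{y} + A e^{y}
This must equal f(x, y) identically; expanded, f = - x e^{y} - e^{y}.
Matching coefficients of the independent functions:
  [x e^{y}, e^{y}]:  A = -1
Solving: A = -1.
Check against the point condition:
  u(0, 0) = -1  ⟹  A = -1  ✓
Hence u(x, y) = - e^{y}.

Answer: u(x, y) = - e^{y}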